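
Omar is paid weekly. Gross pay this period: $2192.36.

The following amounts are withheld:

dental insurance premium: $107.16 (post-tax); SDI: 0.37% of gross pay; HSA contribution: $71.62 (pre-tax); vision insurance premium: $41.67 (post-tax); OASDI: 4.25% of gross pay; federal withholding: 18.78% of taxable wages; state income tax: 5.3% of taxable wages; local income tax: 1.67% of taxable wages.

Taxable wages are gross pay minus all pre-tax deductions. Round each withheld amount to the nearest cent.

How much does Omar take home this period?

HSA contribution: $71.62
Taxable wages = $2192.36 − $71.62 = $2120.74
State income tax: $2120.74 × 0.053 = $112.40
Local income tax: $2120.74 × 0.0167 = $35.42
Federal withholding: $2120.74 × 0.1878 = $398.27
OASDI: $2192.36 × 0.0425 = $93.18
SDI: $2192.36 × 0.0037 = $8.11
Dental insurance premium: $107.16
Vision insurance premium: $41.67
Total deductions = $71.62 + $112.40 + $35.42 + $398.27 + $93.18 + $8.11 + $107.16 + $41.67 = $867.83
Net pay = $2192.36 − $867.83 = $1324.53

$1324.53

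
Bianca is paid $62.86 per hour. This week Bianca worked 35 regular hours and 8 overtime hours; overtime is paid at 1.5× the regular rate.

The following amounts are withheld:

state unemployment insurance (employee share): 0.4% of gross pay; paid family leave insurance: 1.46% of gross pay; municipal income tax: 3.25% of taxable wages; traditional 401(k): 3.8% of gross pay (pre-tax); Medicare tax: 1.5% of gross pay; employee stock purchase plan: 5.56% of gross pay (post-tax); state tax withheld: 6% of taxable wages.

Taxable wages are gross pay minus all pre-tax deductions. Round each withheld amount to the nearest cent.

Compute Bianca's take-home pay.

Regular pay: 35 × $62.86 = $2200.10
Overtime pay: 8 × $62.86 × 1.5 = $754.32
Gross pay = $2200.10 + $754.32 = $2954.42
Traditional 401(k): $2954.42 × 0.038 = $112.27
Taxable wages = $2954.42 − $112.27 = $2842.15
State tax withheld: $2842.15 × 0.06 = $170.53
Municipal income tax: $2842.15 × 0.0325 = $92.37
Medicare tax: $2954.42 × 0.015 = $44.32
State unemployment insurance (employee share): $2954.42 × 0.004 = $11.82
Paid family leave insurance: $2954.42 × 0.0146 = $43.13
Employee stock purchase plan: $2954.42 × 0.0556 = $164.27
Total deductions = $112.27 + $170.53 + $92.37 + $44.32 + $11.82 + $43.13 + $164.27 = $638.71
Net pay = $2954.42 − $638.71 = $2315.71

$2315.71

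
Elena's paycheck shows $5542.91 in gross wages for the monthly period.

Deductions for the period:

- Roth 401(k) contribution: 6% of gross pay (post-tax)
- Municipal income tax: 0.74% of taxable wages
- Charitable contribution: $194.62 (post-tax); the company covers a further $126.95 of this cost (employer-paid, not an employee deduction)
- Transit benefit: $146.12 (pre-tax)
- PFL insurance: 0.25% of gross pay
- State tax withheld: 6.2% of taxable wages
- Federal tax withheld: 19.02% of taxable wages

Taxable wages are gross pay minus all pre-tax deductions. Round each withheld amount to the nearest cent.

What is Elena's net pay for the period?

$3454.73

Transit benefit: $146.12
Taxable wages = $5542.91 − $146.12 = $5396.79
Federal tax withheld: $5396.79 × 0.1902 = $1026.47
State tax withheld: $5396.79 × 0.062 = $334.60
Municipal income tax: $5396.79 × 0.0074 = $39.94
PFL insurance: $5542.91 × 0.0025 = $13.86
Roth 401(k) contribution: $5542.91 × 0.06 = $332.57
Charitable contribution: $194.62
(Employer's $126.95 toward charitable contribution is not withheld from the employee.)
Total deductions = $146.12 + $1026.47 + $334.60 + $39.94 + $13.86 + $332.57 + $194.62 = $2088.18
Net pay = $5542.91 − $2088.18 = $3454.73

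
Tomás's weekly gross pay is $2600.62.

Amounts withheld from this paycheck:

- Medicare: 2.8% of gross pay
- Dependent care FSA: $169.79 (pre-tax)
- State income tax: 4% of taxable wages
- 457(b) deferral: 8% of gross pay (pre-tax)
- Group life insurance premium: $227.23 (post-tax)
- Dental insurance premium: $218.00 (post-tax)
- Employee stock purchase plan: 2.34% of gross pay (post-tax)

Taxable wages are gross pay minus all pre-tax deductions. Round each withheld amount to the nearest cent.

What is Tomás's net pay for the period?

Dependent care FSA: $169.79
457(b) deferral: $2600.62 × 0.08 = $208.05
Pre-tax total = $169.79 + $208.05 = $377.84
Taxable wages = $2600.62 − $377.84 = $2222.78
State income tax: $2222.78 × 0.04 = $88.91
Medicare: $2600.62 × 0.028 = $72.82
Dental insurance premium: $218.00
Employee stock purchase plan: $2600.62 × 0.0234 = $60.85
Group life insurance premium: $227.23
Total deductions = $169.79 + $208.05 + $88.91 + $72.82 + $218.00 + $60.85 + $227.23 = $1045.65
Net pay = $2600.62 − $1045.65 = $1554.97

$1554.97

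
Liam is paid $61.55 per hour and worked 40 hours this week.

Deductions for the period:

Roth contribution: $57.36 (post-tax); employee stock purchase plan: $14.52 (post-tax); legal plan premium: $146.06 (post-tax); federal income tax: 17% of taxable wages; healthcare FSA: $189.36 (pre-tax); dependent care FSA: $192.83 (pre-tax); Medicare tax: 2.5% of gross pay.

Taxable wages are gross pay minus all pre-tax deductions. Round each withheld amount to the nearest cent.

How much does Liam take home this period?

Gross pay: 40 × $61.55 = $2,462.00
Dependent care FSA: $192.83
Healthcare FSA: $189.36
Pre-tax total = $192.83 + $189.36 = $382.19
Taxable wages = $2,462.00 − $382.19 = $2,079.81
Federal income tax: $2,079.81 × 0.17 = $353.57
Medicare tax: $2,462.00 × 0.025 = $61.55
Employee stock purchase plan: $14.52
Roth contribution: $57.36
Legal plan premium: $146.06
Total deductions = $192.83 + $189.36 + $353.57 + $61.55 + $14.52 + $57.36 + $146.06 = $1,015.25
Net pay = $2,462.00 − $1,015.25 = $1,446.75

$1,446.75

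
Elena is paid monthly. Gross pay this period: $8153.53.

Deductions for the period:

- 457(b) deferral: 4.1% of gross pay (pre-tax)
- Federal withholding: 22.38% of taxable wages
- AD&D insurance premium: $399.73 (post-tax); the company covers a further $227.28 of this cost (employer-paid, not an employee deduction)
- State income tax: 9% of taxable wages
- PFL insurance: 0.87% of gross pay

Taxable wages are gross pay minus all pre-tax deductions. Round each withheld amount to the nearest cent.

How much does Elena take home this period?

$4894.89

457(b) deferral: $8153.53 × 0.041 = $334.29
Taxable wages = $8153.53 − $334.29 = $7819.24
Federal withholding: $7819.24 × 0.2238 = $1749.95
State income tax: $7819.24 × 0.09 = $703.73
PFL insurance: $8153.53 × 0.0087 = $70.94
AD&D insurance premium: $399.73
(Employer's $227.28 toward AD&D insurance premium is not withheld from the employee.)
Total deductions = $334.29 + $1749.95 + $703.73 + $70.94 + $399.73 = $3258.64
Net pay = $8153.53 − $3258.64 = $4894.89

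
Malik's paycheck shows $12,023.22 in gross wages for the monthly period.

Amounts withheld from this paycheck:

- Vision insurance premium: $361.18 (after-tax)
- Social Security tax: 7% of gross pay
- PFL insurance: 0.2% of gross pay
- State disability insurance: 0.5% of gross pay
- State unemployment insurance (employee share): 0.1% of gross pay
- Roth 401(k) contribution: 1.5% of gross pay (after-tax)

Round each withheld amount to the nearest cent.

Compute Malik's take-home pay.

Social Security tax: $12,023.22 × 0.07 = $841.63
State disability insurance: $12,023.22 × 0.005 = $60.12
State unemployment insurance (employee share): $12,023.22 × 0.001 = $12.02
PFL insurance: $12,023.22 × 0.002 = $24.05
Vision insurance premium: $361.18
Roth 401(k) contribution: $12,023.22 × 0.015 = $180.35
Total deductions = $841.63 + $60.12 + $12.02 + $24.05 + $361.18 + $180.35 = $1,479.35
Net pay = $12,023.22 − $1,479.35 = $10,543.87

$10,543.87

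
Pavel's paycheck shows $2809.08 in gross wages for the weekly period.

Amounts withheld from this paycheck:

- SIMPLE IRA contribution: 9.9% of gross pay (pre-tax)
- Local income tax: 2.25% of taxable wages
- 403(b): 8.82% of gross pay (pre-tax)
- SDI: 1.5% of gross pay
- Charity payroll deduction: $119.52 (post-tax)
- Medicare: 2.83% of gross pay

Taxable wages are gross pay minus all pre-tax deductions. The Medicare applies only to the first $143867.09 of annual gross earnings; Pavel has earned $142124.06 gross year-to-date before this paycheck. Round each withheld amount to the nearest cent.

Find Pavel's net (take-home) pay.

403(b): $2809.08 × 0.0882 = $247.76
SIMPLE IRA contribution: $2809.08 × 0.099 = $278.10
Pre-tax total = $247.76 + $278.10 = $525.86
Taxable wages = $2809.08 − $525.86 = $2283.22
Local income tax: $2283.22 × 0.0225 = $51.37
SDI: $2809.08 × 0.015 = $42.14
Medicare: only $143867.09 − $142124.06 = $1743.03 of this check is subject → $1743.03 × 0.0283 = $49.33
Charity payroll deduction: $119.52
Total deductions = $247.76 + $278.10 + $51.37 + $42.14 + $49.33 + $119.52 = $788.22
Net pay = $2809.08 − $788.22 = $2020.86

$2020.86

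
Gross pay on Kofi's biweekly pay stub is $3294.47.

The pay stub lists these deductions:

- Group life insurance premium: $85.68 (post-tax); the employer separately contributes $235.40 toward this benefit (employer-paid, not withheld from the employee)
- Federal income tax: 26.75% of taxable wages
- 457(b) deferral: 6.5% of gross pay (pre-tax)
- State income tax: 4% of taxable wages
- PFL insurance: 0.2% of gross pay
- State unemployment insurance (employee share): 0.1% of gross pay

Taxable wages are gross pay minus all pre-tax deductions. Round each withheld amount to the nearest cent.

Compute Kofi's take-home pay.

$2037.57

457(b) deferral: $3294.47 × 0.065 = $214.14
Taxable wages = $3294.47 − $214.14 = $3080.33
State income tax: $3080.33 × 0.04 = $123.21
Federal income tax: $3080.33 × 0.2675 = $823.99
State unemployment insurance (employee share): $3294.47 × 0.001 = $3.29
PFL insurance: $3294.47 × 0.002 = $6.59
Group life insurance premium: $85.68
(Employer's $235.40 toward group life insurance premium is not withheld from the employee.)
Total deductions = $214.14 + $123.21 + $823.99 + $3.29 + $6.59 + $85.68 = $1256.90
Net pay = $3294.47 − $1256.90 = $2037.57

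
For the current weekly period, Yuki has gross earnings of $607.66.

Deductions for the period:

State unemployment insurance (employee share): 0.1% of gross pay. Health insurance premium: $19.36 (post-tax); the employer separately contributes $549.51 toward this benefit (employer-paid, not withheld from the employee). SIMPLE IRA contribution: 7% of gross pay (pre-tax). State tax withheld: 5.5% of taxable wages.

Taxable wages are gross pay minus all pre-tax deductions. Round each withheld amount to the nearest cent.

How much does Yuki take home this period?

$514.07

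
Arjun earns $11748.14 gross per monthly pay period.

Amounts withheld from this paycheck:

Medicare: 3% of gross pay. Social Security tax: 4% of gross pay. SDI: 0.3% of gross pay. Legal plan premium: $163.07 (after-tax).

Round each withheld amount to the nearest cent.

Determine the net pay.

Social Security tax: $11748.14 × 0.04 = $469.93
SDI: $11748.14 × 0.003 = $35.24
Medicare: $11748.14 × 0.03 = $352.44
Legal plan premium: $163.07
Total deductions = $469.93 + $35.24 + $352.44 + $163.07 = $1020.68
Net pay = $11748.14 − $1020.68 = $10727.46

$10727.46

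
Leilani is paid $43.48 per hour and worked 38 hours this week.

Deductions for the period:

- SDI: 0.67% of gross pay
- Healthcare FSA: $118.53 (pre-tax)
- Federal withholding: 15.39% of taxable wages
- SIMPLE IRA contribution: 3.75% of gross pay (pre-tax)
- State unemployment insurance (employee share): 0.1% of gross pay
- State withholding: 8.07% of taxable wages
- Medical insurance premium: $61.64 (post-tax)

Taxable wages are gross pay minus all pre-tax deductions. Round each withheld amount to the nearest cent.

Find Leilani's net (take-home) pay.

Gross pay: 38 × $43.48 = $1,652.24
SIMPLE IRA contribution: $1,652.24 × 0.0375 = $61.96
Healthcare FSA: $118.53
Pre-tax total = $61.96 + $118.53 = $180.49
Taxable wages = $1,652.24 − $180.49 = $1,471.75
State withholding: $1,471.75 × 0.0807 = $118.77
Federal withholding: $1,471.75 × 0.1539 = $226.50
SDI: $1,652.24 × 0.0067 = $11.07
State unemployment insurance (employee share): $1,652.24 × 0.001 = $1.65
Medical insurance premium: $61.64
Total deductions = $61.96 + $118.53 + $118.77 + $226.50 + $11.07 + $1.65 + $61.64 = $600.12
Net pay = $1,652.24 − $600.12 = $1,052.12

$1,052.12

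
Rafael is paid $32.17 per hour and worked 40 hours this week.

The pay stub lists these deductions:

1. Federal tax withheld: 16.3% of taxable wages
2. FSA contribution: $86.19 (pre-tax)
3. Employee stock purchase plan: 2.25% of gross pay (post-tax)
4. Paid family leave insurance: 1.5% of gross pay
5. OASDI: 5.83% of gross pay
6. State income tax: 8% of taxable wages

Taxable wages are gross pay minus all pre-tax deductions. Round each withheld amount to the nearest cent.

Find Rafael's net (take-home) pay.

$785.59

Gross pay: 40 × $32.17 = $1286.80
FSA contribution: $86.19
Taxable wages = $1286.80 − $86.19 = $1200.61
Federal tax withheld: $1200.61 × 0.163 = $195.70
State income tax: $1200.61 × 0.08 = $96.05
Paid family leave insurance: $1286.80 × 0.015 = $19.30
OASDI: $1286.80 × 0.0583 = $75.02
Employee stock purchase plan: $1286.80 × 0.0225 = $28.95
Total deductions = $86.19 + $195.70 + $96.05 + $19.30 + $75.02 + $28.95 = $501.21
Net pay = $1286.80 − $501.21 = $785.59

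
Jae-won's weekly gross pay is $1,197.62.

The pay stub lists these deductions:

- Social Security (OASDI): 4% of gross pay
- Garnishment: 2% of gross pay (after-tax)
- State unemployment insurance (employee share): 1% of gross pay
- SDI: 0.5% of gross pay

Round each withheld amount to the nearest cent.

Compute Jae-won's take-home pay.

$1,107.80

SDI: $1,197.62 × 0.005 = $5.99
State unemployment insurance (employee share): $1,197.62 × 0.01 = $11.98
Social Security (OASDI): $1,197.62 × 0.04 = $47.90
Garnishment: $1,197.62 × 0.02 = $23.95
Total deductions = $5.99 + $11.98 + $47.90 + $23.95 = $89.82
Net pay = $1,197.62 − $89.82 = $1,107.80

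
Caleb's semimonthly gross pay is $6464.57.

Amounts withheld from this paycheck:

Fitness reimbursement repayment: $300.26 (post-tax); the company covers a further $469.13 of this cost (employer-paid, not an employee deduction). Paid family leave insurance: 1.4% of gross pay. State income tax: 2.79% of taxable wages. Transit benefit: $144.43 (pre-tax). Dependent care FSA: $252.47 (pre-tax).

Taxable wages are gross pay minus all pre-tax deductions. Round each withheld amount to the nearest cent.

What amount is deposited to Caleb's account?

$5507.62

Dependent care FSA: $252.47
Transit benefit: $144.43
Pre-tax total = $252.47 + $144.43 = $396.90
Taxable wages = $6464.57 − $396.90 = $6067.67
State income tax: $6067.67 × 0.0279 = $169.29
Paid family leave insurance: $6464.57 × 0.014 = $90.50
Fitness reimbursement repayment: $300.26
(Employer's $469.13 toward fitness reimbursement repayment is not withheld from the employee.)
Total deductions = $252.47 + $144.43 + $169.29 + $90.50 + $300.26 = $956.95
Net pay = $6464.57 − $956.95 = $5507.62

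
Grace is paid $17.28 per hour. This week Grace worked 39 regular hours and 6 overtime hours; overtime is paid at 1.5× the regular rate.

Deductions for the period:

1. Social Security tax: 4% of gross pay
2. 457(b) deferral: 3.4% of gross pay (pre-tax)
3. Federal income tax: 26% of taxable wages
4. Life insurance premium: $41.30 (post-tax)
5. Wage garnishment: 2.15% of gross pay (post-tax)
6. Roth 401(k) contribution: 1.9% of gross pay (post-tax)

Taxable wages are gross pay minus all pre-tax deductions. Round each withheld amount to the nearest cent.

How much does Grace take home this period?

$484.85

Regular pay: 39 × $17.28 = $673.92
Overtime pay: 6 × $17.28 × 1.5 = $155.52
Gross pay = $673.92 + $155.52 = $829.44
457(b) deferral: $829.44 × 0.034 = $28.20
Taxable wages = $829.44 − $28.20 = $801.24
Federal income tax: $801.24 × 0.26 = $208.32
Social Security tax: $829.44 × 0.04 = $33.18
Wage garnishment: $829.44 × 0.0215 = $17.83
Roth 401(k) contribution: $829.44 × 0.019 = $15.76
Life insurance premium: $41.30
Total deductions = $28.20 + $208.32 + $33.18 + $17.83 + $15.76 + $41.30 = $344.59
Net pay = $829.44 − $344.59 = $484.85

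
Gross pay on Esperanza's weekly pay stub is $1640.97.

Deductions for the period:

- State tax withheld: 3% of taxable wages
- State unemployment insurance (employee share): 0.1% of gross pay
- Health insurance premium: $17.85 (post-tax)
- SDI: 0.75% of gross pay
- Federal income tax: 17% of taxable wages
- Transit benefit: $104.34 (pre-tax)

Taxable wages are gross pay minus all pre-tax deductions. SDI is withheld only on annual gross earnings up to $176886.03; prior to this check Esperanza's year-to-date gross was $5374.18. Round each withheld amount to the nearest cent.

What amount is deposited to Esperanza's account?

Transit benefit: $104.34
Taxable wages = $1640.97 − $104.34 = $1536.63
Federal income tax: $1536.63 × 0.17 = $261.23
State tax withheld: $1536.63 × 0.03 = $46.10
SDI: cap not yet reached, full $1640.97 is subject → $1640.97 × 0.0075 = $12.31
State unemployment insurance (employee share): $1640.97 × 0.001 = $1.64
Health insurance premium: $17.85
Total deductions = $104.34 + $261.23 + $46.10 + $12.31 + $1.64 + $17.85 = $443.47
Net pay = $1640.97 − $443.47 = $1197.50

$1197.50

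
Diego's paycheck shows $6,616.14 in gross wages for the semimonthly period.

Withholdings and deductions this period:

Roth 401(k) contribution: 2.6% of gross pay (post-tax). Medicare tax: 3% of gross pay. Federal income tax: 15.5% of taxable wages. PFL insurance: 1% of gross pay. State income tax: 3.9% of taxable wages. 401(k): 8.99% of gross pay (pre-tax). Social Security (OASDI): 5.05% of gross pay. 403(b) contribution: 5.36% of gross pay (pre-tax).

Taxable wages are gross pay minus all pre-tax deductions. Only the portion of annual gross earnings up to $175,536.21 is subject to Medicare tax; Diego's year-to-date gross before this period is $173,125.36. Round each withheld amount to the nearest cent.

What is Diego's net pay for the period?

$3,922.75

401(k): $6,616.14 × 0.0899 = $594.79
403(b) contribution: $6,616.14 × 0.0536 = $354.63
Pre-tax total = $594.79 + $354.63 = $949.42
Taxable wages = $6,616.14 − $949.42 = $5,666.72
State income tax: $5,666.72 × 0.039 = $221.00
Federal income tax: $5,666.72 × 0.155 = $878.34
Social Security (OASDI): $6,616.14 × 0.0505 = $334.12
PFL insurance: $6,616.14 × 0.01 = $66.16
Medicare tax: only $175,536.21 − $173,125.36 = $2,410.85 of this check is subject → $2,410.85 × 0.03 = $72.33
Roth 401(k) contribution: $6,616.14 × 0.026 = $172.02
Total deductions = $594.79 + $354.63 + $221.00 + $878.34 + $334.12 + $66.16 + $72.33 + $172.02 = $2,693.39
Net pay = $6,616.14 − $2,693.39 = $3,922.75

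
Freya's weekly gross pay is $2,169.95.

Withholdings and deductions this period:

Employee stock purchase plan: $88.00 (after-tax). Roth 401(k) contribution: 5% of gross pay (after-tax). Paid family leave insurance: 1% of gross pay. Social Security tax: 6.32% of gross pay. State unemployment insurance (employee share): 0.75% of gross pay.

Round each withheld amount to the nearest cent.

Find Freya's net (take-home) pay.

Social Security tax: $2,169.95 × 0.0632 = $137.14
State unemployment insurance (employee share): $2,169.95 × 0.0075 = $16.27
Paid family leave insurance: $2,169.95 × 0.01 = $21.70
Employee stock purchase plan: $88.00
Roth 401(k) contribution: $2,169.95 × 0.05 = $108.50
Total deductions = $137.14 + $16.27 + $21.70 + $88.00 + $108.50 = $371.61
Net pay = $2,169.95 − $371.61 = $1,798.34

$1,798.34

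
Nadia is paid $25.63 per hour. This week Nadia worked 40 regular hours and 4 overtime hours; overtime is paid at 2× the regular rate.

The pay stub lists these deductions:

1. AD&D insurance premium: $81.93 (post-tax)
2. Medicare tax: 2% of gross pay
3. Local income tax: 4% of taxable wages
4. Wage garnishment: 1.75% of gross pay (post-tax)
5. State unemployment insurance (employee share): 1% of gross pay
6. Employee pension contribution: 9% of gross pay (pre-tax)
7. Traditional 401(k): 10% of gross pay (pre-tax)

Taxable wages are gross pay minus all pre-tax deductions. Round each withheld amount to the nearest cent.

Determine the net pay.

$816.28

Regular pay: 40 × $25.63 = $1,025.20
Overtime pay: 4 × $25.63 × 2 = $205.04
Gross pay = $1,025.20 + $205.04 = $1,230.24
Traditional 401(k): $1,230.24 × 0.1 = $123.02
Employee pension contribution: $1,230.24 × 0.09 = $110.72
Pre-tax total = $123.02 + $110.72 = $233.74
Taxable wages = $1,230.24 − $233.74 = $996.50
Local income tax: $996.50 × 0.04 = $39.86
Medicare tax: $1,230.24 × 0.02 = $24.60
State unemployment insurance (employee share): $1,230.24 × 0.01 = $12.30
Wage garnishment: $1,230.24 × 0.0175 = $21.53
AD&D insurance premium: $81.93
Total deductions = $123.02 + $110.72 + $39.86 + $24.60 + $12.30 + $21.53 + $81.93 = $413.96
Net pay = $1,230.24 − $413.96 = $816.28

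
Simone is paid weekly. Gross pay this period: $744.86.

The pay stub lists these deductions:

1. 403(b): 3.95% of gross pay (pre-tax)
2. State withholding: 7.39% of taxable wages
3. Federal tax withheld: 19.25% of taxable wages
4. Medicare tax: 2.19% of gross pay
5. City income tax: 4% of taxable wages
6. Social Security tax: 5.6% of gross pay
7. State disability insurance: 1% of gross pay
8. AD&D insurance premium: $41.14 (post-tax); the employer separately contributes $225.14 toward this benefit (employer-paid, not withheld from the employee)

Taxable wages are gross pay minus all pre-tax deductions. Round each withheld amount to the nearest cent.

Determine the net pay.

403(b): $744.86 × 0.0395 = $29.42
Taxable wages = $744.86 − $29.42 = $715.44
City income tax: $715.44 × 0.04 = $28.62
Federal tax withheld: $715.44 × 0.1925 = $137.72
State withholding: $715.44 × 0.0739 = $52.87
Medicare tax: $744.86 × 0.0219 = $16.31
Social Security tax: $744.86 × 0.056 = $41.71
State disability insurance: $744.86 × 0.01 = $7.45
AD&D insurance premium: $41.14
(Employer's $225.14 toward AD&D insurance premium is not withheld from the employee.)
Total deductions = $29.42 + $28.62 + $137.72 + $52.87 + $16.31 + $41.71 + $7.45 + $41.14 = $355.24
Net pay = $744.86 − $355.24 = $389.62

$389.62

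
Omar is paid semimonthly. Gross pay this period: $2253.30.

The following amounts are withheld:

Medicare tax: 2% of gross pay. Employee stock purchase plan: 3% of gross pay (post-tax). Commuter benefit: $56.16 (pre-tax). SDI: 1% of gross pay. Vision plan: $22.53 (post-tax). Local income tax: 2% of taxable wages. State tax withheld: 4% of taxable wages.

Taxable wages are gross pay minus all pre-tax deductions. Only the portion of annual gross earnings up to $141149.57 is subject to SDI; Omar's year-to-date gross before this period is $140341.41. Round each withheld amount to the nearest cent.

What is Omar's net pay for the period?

$1922.03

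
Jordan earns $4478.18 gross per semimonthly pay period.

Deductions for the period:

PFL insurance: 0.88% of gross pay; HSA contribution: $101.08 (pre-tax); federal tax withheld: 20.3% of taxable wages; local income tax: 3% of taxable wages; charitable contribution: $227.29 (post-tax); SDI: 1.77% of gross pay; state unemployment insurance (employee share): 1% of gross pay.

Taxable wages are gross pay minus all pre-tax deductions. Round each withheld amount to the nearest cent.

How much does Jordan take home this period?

HSA contribution: $101.08
Taxable wages = $4478.18 − $101.08 = $4377.10
Local income tax: $4377.10 × 0.03 = $131.31
Federal tax withheld: $4377.10 × 0.203 = $888.55
SDI: $4478.18 × 0.0177 = $79.26
PFL insurance: $4478.18 × 0.0088 = $39.41
State unemployment insurance (employee share): $4478.18 × 0.01 = $44.78
Charitable contribution: $227.29
Total deductions = $101.08 + $131.31 + $888.55 + $79.26 + $39.41 + $44.78 + $227.29 = $1511.68
Net pay = $4478.18 − $1511.68 = $2966.50

$2966.50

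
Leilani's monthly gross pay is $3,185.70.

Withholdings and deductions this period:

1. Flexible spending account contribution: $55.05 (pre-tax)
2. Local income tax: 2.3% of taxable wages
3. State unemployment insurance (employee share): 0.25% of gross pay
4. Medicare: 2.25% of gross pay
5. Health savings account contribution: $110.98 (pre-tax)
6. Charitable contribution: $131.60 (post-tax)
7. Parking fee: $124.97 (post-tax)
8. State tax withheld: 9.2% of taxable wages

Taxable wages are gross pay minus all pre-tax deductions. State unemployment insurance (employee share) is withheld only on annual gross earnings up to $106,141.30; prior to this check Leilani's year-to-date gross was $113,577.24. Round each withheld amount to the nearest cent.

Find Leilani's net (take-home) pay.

$2,344.16

Flexible spending account contribution: $55.05
Health savings account contribution: $110.98
Pre-tax total = $55.05 + $110.98 = $166.03
Taxable wages = $3,185.70 − $166.03 = $3,019.67
State tax withheld: $3,019.67 × 0.092 = $277.81
Local income tax: $3,019.67 × 0.023 = $69.45
State unemployment insurance (employee share): annual cap $106,141.30 already reached (YTD $113,577.24), so $0.00
Medicare: $3,185.70 × 0.0225 = $71.68
Parking fee: $124.97
Charitable contribution: $131.60
Total deductions = $55.05 + $110.98 + $277.81 + $69.45 + $0.00 + $71.68 + $124.97 + $131.60 = $841.54
Net pay = $3,185.70 − $841.54 = $2,344.16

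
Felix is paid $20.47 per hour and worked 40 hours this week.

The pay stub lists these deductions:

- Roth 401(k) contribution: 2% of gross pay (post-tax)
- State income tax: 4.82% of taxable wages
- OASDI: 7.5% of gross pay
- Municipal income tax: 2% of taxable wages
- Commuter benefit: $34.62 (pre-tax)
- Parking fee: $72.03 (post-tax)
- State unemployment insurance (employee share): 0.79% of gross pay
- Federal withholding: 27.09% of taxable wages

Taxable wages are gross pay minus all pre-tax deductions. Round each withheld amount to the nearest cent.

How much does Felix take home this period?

Gross pay: 40 × $20.47 = $818.80
Commuter benefit: $34.62
Taxable wages = $818.80 − $34.62 = $784.18
State income tax: $784.18 × 0.0482 = $37.80
Federal withholding: $784.18 × 0.2709 = $212.43
Municipal income tax: $784.18 × 0.02 = $15.68
State unemployment insurance (employee share): $818.80 × 0.0079 = $6.47
OASDI: $818.80 × 0.075 = $61.41
Parking fee: $72.03
Roth 401(k) contribution: $818.80 × 0.02 = $16.38
Total deductions = $34.62 + $37.80 + $212.43 + $15.68 + $6.47 + $61.41 + $72.03 + $16.38 = $456.82
Net pay = $818.80 − $456.82 = $361.98

$361.98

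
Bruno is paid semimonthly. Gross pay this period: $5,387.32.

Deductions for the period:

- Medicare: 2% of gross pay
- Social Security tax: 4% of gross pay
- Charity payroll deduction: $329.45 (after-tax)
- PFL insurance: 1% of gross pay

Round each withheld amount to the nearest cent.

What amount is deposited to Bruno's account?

$4,680.76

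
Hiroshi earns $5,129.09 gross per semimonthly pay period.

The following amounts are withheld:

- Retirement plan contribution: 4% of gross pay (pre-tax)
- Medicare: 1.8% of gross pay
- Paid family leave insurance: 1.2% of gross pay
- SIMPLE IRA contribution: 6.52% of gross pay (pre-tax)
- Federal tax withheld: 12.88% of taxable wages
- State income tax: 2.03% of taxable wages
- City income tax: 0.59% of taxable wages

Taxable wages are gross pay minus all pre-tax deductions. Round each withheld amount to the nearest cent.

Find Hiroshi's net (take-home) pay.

$3,724.26

Retirement plan contribution: $5,129.09 × 0.04 = $205.16
SIMPLE IRA contribution: $5,129.09 × 0.0652 = $334.42
Pre-tax total = $205.16 + $334.42 = $539.58
Taxable wages = $5,129.09 − $539.58 = $4,589.51
City income tax: $4,589.51 × 0.0059 = $27.08
State income tax: $4,589.51 × 0.0203 = $93.17
Federal tax withheld: $4,589.51 × 0.1288 = $591.13
Medicare: $5,129.09 × 0.018 = $92.32
Paid family leave insurance: $5,129.09 × 0.012 = $61.55
Total deductions = $205.16 + $334.42 + $27.08 + $93.17 + $591.13 + $92.32 + $61.55 = $1,404.83
Net pay = $5,129.09 − $1,404.83 = $3,724.26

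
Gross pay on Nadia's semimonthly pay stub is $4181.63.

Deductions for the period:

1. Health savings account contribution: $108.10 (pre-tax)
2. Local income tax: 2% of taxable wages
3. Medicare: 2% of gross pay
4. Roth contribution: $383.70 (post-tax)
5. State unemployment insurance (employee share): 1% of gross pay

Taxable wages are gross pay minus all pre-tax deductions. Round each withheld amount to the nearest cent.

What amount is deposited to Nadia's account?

Health savings account contribution: $108.10
Taxable wages = $4181.63 − $108.10 = $4073.53
Local income tax: $4073.53 × 0.02 = $81.47
State unemployment insurance (employee share): $4181.63 × 0.01 = $41.82
Medicare: $4181.63 × 0.02 = $83.63
Roth contribution: $383.70
Total deductions = $108.10 + $81.47 + $41.82 + $83.63 + $383.70 = $698.72
Net pay = $4181.63 − $698.72 = $3482.91

$3482.91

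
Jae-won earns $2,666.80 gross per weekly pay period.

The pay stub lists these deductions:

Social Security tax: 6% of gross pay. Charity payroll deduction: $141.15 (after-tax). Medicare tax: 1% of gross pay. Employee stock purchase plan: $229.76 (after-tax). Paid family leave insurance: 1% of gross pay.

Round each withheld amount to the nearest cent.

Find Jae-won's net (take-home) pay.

$2,082.54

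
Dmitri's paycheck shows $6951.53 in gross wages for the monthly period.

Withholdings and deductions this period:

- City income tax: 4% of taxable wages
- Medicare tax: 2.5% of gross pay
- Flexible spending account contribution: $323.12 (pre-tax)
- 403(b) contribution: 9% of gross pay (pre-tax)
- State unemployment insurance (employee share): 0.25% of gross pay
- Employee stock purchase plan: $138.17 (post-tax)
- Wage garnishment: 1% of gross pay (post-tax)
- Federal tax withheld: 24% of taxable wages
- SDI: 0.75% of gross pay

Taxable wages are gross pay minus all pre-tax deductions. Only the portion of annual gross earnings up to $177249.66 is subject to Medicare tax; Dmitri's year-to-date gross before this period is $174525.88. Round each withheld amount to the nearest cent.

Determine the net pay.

Flexible spending account contribution: $323.12
403(b) contribution: $6951.53 × 0.09 = $625.64
Pre-tax total = $323.12 + $625.64 = $948.76
Taxable wages = $6951.53 − $948.76 = $6002.77
City income tax: $6002.77 × 0.04 = $240.11
Federal tax withheld: $6002.77 × 0.24 = $1440.66
State unemployment insurance (employee share): $6951.53 × 0.0025 = $17.38
Medicare tax: only $177249.66 − $174525.88 = $2723.78 of this check is subject → $2723.78 × 0.025 = $68.09
SDI: $6951.53 × 0.0075 = $52.14
Employee stock purchase plan: $138.17
Wage garnishment: $6951.53 × 0.01 = $69.52
Total deductions = $323.12 + $625.64 + $240.11 + $1440.66 + $17.38 + $68.09 + $52.14 + $138.17 + $69.52 = $2974.83
Net pay = $6951.53 − $2974.83 = $3976.70

$3976.70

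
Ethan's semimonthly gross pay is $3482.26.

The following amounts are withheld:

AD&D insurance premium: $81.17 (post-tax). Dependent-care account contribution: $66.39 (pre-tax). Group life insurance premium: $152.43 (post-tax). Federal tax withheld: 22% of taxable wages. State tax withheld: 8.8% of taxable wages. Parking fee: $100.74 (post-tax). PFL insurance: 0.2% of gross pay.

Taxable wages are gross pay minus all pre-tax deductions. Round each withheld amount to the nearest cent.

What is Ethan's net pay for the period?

Dependent-care account contribution: $66.39
Taxable wages = $3482.26 − $66.39 = $3415.87
State tax withheld: $3415.87 × 0.088 = $300.60
Federal tax withheld: $3415.87 × 0.22 = $751.49
PFL insurance: $3482.26 × 0.002 = $6.96
AD&D insurance premium: $81.17
Parking fee: $100.74
Group life insurance premium: $152.43
Total deductions = $66.39 + $300.60 + $751.49 + $6.96 + $81.17 + $100.74 + $152.43 = $1459.78
Net pay = $3482.26 − $1459.78 = $2022.48

$2022.48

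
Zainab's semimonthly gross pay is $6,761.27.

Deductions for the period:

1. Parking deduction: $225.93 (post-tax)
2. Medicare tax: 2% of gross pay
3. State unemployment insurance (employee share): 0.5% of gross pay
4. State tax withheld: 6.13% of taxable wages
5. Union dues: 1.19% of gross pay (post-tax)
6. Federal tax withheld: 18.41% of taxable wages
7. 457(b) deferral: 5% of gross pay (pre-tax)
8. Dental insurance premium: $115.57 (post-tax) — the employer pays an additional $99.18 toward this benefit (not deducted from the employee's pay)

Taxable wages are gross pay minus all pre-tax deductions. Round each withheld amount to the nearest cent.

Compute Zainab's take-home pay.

$4,255.96

457(b) deferral: $6,761.27 × 0.05 = $338.06
Taxable wages = $6,761.27 − $338.06 = $6,423.21
Federal tax withheld: $6,423.21 × 0.1841 = $1,182.51
State tax withheld: $6,423.21 × 0.0613 = $393.74
State unemployment insurance (employee share): $6,761.27 × 0.005 = $33.81
Medicare tax: $6,761.27 × 0.02 = $135.23
Union dues: $6,761.27 × 0.0119 = $80.46
Dental insurance premium: $115.57
Parking deduction: $225.93
(Employer's $99.18 toward dental insurance premium is not withheld from the employee.)
Total deductions = $338.06 + $1,182.51 + $393.74 + $33.81 + $135.23 + $80.46 + $115.57 + $225.93 = $2,505.31
Net pay = $6,761.27 − $2,505.31 = $4,255.96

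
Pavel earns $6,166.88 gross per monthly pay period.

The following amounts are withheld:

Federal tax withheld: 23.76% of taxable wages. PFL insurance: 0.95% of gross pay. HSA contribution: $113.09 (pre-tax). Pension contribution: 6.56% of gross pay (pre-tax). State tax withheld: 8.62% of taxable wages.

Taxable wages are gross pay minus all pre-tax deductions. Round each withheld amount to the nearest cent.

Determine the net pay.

$3,761.43

Pension contribution: $6,166.88 × 0.0656 = $404.55
HSA contribution: $113.09
Pre-tax total = $404.55 + $113.09 = $517.64
Taxable wages = $6,166.88 − $517.64 = $5,649.24
State tax withheld: $5,649.24 × 0.0862 = $486.96
Federal tax withheld: $5,649.24 × 0.2376 = $1,342.26
PFL insurance: $6,166.88 × 0.0095 = $58.59
Total deductions = $404.55 + $113.09 + $486.96 + $1,342.26 + $58.59 = $2,405.45
Net pay = $6,166.88 − $2,405.45 = $3,761.43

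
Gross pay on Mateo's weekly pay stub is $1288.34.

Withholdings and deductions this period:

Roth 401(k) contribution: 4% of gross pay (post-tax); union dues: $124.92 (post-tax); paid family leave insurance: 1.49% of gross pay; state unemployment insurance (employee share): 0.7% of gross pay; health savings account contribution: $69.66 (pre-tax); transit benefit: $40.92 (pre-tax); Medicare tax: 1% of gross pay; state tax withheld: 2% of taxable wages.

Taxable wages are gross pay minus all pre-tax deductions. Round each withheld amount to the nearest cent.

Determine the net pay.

Health savings account contribution: $69.66
Transit benefit: $40.92
Pre-tax total = $69.66 + $40.92 = $110.58
Taxable wages = $1288.34 − $110.58 = $1177.76
State tax withheld: $1177.76 × 0.02 = $23.56
Medicare tax: $1288.34 × 0.01 = $12.88
Paid family leave insurance: $1288.34 × 0.0149 = $19.20
State unemployment insurance (employee share): $1288.34 × 0.007 = $9.02
Roth 401(k) contribution: $1288.34 × 0.04 = $51.53
Union dues: $124.92
Total deductions = $69.66 + $40.92 + $23.56 + $12.88 + $19.20 + $9.02 + $51.53 + $124.92 = $351.69
Net pay = $1288.34 − $351.69 = $936.65

$936.65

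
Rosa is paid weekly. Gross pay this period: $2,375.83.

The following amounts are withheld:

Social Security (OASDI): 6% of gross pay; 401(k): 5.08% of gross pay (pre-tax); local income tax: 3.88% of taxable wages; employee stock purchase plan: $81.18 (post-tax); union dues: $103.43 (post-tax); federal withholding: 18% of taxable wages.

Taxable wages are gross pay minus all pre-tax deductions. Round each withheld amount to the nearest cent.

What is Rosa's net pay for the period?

$1,434.55

401(k): $2,375.83 × 0.0508 = $120.69
Taxable wages = $2,375.83 − $120.69 = $2,255.14
Federal withholding: $2,255.14 × 0.18 = $405.93
Local income tax: $2,255.14 × 0.0388 = $87.50
Social Security (OASDI): $2,375.83 × 0.06 = $142.55
Union dues: $103.43
Employee stock purchase plan: $81.18
Total deductions = $120.69 + $405.93 + $87.50 + $142.55 + $103.43 + $81.18 = $941.28
Net pay = $2,375.83 − $941.28 = $1,434.55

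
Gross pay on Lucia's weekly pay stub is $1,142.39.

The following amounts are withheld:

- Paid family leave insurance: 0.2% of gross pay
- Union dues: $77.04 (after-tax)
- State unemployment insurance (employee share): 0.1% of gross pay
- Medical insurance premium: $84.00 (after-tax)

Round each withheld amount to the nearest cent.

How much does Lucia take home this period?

$977.93

State unemployment insurance (employee share): $1,142.39 × 0.001 = $1.14
Paid family leave insurance: $1,142.39 × 0.002 = $2.28
Medical insurance premium: $84.00
Union dues: $77.04
Total deductions = $1.14 + $2.28 + $84.00 + $77.04 = $164.46
Net pay = $1,142.39 − $164.46 = $977.93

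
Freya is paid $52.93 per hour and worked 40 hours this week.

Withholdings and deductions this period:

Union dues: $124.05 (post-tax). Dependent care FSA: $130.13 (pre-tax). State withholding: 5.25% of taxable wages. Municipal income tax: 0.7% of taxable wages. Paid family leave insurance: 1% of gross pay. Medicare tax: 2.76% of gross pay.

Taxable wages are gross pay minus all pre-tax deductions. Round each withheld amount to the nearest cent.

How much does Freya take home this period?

Gross pay: 40 × $52.93 = $2,117.20
Dependent care FSA: $130.13
Taxable wages = $2,117.20 − $130.13 = $1,987.07
State withholding: $1,987.07 × 0.0525 = $104.32
Municipal income tax: $1,987.07 × 0.007 = $13.91
Medicare tax: $2,117.20 × 0.0276 = $58.43
Paid family leave insurance: $2,117.20 × 0.01 = $21.17
Union dues: $124.05
Total deductions = $130.13 + $104.32 + $13.91 + $58.43 + $21.17 + $124.05 = $452.01
Net pay = $2,117.20 − $452.01 = $1,665.19

$1,665.19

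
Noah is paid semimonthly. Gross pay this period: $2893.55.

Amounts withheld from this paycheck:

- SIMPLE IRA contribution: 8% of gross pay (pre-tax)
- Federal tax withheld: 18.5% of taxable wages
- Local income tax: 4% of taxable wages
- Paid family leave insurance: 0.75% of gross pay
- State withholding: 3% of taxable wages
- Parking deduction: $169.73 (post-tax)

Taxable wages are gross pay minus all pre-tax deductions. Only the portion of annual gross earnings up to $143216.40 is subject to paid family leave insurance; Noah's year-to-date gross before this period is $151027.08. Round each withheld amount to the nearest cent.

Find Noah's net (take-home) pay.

$1813.52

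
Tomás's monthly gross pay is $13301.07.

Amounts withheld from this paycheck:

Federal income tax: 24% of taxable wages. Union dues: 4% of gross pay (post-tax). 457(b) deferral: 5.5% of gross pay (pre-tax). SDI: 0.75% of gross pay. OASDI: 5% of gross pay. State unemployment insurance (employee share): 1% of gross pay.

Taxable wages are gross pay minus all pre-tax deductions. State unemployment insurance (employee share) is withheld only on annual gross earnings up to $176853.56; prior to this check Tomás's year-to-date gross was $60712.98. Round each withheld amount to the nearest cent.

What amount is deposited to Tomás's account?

$8122.97

457(b) deferral: $13301.07 × 0.055 = $731.56
Taxable wages = $13301.07 − $731.56 = $12569.51
Federal income tax: $12569.51 × 0.24 = $3016.68
State unemployment insurance (employee share): cap not yet reached, full $13301.07 is subject → $13301.07 × 0.01 = $133.01
SDI: $13301.07 × 0.0075 = $99.76
OASDI: $13301.07 × 0.05 = $665.05
Union dues: $13301.07 × 0.04 = $532.04
Total deductions = $731.56 + $3016.68 + $133.01 + $99.76 + $665.05 + $532.04 = $5178.10
Net pay = $13301.07 − $5178.10 = $8122.97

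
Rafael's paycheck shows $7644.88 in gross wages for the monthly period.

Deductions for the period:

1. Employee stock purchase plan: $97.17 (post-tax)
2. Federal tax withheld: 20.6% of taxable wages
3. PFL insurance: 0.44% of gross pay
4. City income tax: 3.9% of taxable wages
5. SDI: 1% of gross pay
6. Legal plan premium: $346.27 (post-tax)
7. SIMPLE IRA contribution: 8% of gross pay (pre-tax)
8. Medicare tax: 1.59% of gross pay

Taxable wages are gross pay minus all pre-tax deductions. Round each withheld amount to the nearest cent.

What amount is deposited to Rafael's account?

SIMPLE IRA contribution: $7644.88 × 0.08 = $611.59
Taxable wages = $7644.88 − $611.59 = $7033.29
Federal tax withheld: $7033.29 × 0.206 = $1448.86
City income tax: $7033.29 × 0.039 = $274.30
PFL insurance: $7644.88 × 0.0044 = $33.64
Medicare tax: $7644.88 × 0.0159 = $121.55
SDI: $7644.88 × 0.01 = $76.45
Employee stock purchase plan: $97.17
Legal plan premium: $346.27
Total deductions = $611.59 + $1448.86 + $274.30 + $33.64 + $121.55 + $76.45 + $97.17 + $346.27 = $3009.83
Net pay = $7644.88 − $3009.83 = $4635.05

$4635.05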